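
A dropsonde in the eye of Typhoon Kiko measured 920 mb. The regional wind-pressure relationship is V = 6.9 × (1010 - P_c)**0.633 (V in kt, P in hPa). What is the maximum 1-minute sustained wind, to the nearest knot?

119 kt

ΔP = 1010 − 920 = 90 mb.
90^0.633 ≈ 17.260.
V ≈ 6.9 × 17.260 ≈ 119.1 kt.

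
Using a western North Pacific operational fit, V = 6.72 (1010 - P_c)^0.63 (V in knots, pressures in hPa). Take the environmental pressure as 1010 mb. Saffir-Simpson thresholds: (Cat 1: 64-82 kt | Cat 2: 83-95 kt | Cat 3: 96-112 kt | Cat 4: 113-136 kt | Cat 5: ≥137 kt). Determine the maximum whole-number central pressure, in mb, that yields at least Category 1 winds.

Category 1 begins at V = 64 kt.
Required ΔP = (64/6.72)^(1/0.63) = 9.524^1.587 ≈ 35.78 mb.
P_c ≤ 1010 − 35.78 = 974.22, so the highest integer P_c is 974 mb.

974 mb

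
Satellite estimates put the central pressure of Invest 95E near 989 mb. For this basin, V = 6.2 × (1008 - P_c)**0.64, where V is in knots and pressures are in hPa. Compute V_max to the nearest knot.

41 kt

ΔP = 1008 − 989 = 19 mb.
19^0.64 ≈ 6.583.
V ≈ 6.2 × 6.583 ≈ 40.8 kt.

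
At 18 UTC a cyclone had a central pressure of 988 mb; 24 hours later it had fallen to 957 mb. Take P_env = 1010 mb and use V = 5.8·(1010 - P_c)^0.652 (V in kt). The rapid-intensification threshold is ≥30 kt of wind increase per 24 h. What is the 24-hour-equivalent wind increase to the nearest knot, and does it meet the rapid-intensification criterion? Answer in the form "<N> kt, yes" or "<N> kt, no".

34 kt, yes

V₁: ΔP = 22, V ≈ 5.8 × 22^0.652 ≈ 43.52 kt.
V₂: ΔP = 53, V ≈ 5.8 × 53^0.652 ≈ 77.21 kt.
ΔV over 24 h = 33.69 kt → 24 h equivalent = 33.69 × 24/24 ≈ 33.69 kt.
34 kt ≥ 30 kt ⇒ rapid intensification.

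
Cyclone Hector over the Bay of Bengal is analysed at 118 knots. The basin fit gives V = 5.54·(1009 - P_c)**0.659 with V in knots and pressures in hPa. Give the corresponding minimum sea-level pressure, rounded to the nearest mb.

ΔP = (V / 5.54)^(1/0.659) = (118/5.54)^1.517.
118/5.54 = 21.300; 21.300^1.517 ≈ 103.69 mb.
P_c = 1009 − 103.69 = 905.31 ≈ 905 mb.

905 mb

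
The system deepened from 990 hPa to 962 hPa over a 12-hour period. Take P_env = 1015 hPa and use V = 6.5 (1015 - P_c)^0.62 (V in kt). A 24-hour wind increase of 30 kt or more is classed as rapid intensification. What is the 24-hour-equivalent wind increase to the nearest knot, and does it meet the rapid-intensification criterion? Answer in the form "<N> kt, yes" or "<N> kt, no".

V₁: ΔP = 25, V ≈ 6.5 × 25^0.62 ≈ 47.82 kt.
V₂: ΔP = 53, V ≈ 6.5 × 53^0.62 ≈ 76.20 kt.
ΔV over 12 h = 28.38 kt → 24 h equivalent = 28.38 × 24/12 ≈ 56.76 kt.
57 kt ≥ 30 kt ⇒ rapid intensification.

57 kt, yes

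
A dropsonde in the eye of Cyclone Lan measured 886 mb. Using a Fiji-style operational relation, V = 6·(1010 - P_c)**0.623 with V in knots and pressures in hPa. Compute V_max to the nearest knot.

121 kt

ΔP = 1010 − 886 = 124 mb.
124^0.623 ≈ 20.147.
V ≈ 6 × 20.147 ≈ 120.9 kt.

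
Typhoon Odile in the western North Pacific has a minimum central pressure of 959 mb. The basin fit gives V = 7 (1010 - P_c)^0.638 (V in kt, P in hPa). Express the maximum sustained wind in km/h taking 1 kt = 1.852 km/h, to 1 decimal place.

ΔP = 1010 − 959 = 51 mb.
V ≈ 7 × 51^0.638 = 7 × 12.287 ≈ 86.006 kt.
86.006 × 1.852 ≈ 159.28 km/h → 159.3 km/h.

159.3 km/h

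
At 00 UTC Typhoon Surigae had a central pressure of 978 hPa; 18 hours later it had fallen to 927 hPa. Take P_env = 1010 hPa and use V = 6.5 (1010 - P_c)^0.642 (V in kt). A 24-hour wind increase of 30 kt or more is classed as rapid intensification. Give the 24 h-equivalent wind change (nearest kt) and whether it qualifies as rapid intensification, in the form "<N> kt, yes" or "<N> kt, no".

V₁: ΔP = 32, V ≈ 6.5 × 32^0.642 ≈ 60.15 kt.
V₂: ΔP = 83, V ≈ 6.5 × 83^0.642 ≈ 110.91 kt.
ΔV over 18 h = 50.76 kt → 24 h equivalent = 50.76 × 24/18 ≈ 67.68 kt.
68 kt ≥ 30 kt ⇒ rapid intensification.

68 kt, yes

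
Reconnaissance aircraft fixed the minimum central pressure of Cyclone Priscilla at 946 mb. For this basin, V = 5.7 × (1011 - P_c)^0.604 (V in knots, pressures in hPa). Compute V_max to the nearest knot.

ΔP = 1011 − 946 = 65 mb.
65^0.604 ≈ 12.445.
V ≈ 5.7 × 12.445 ≈ 70.9 kt.

71 kt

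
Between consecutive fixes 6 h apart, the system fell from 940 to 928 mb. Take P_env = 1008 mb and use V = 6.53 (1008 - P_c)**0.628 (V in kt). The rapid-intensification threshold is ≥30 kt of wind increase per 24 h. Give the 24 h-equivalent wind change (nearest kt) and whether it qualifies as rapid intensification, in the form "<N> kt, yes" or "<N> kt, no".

V₁: ΔP = 68, V ≈ 6.53 × 68^0.628 ≈ 92.41 kt.
V₂: ΔP = 80, V ≈ 6.53 × 80^0.628 ≈ 102.34 kt.
ΔV over 6 h = 9.93 kt → 24 h equivalent = 9.93 × 24/6 ≈ 39.72 kt.
40 kt ≥ 30 kt ⇒ rapid intensification.

40 kt, yes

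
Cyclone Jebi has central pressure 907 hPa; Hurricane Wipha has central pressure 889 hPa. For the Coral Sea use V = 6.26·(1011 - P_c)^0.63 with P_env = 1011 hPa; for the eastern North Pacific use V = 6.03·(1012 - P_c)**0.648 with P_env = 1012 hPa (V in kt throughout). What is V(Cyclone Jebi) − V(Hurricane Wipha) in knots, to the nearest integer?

Cyclone Jebi: ΔP = 104; V ≈ 6.26 × 104^0.63 ≈ 116.76 kt.
Hurricane Wipha: ΔP = 123; V ≈ 6.03 × 123^0.648 ≈ 136.33 kt.
Difference ≈ 116.76 − 136.33 = -19.57 → -20 kt.

-20 kt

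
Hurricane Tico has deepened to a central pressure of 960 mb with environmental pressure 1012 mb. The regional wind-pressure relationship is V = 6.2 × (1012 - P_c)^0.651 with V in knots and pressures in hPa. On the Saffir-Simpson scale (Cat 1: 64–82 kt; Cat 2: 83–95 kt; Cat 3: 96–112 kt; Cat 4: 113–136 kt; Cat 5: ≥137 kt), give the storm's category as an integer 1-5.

1

ΔP = 1012 − 960 = 52 mb.
V ≈ 6.2 × 52^0.651 = 6.2 × 13.10 ≈ 81 kt.
81 kt falls in the Category 1 band.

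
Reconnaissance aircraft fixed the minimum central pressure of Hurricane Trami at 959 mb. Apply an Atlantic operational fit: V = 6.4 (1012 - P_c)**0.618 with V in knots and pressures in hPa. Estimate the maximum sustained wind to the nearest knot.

74 kt

ΔP = 1012 − 959 = 53 mb.
53^0.618 ≈ 11.631.
V ≈ 6.4 × 11.631 ≈ 74.4 kt.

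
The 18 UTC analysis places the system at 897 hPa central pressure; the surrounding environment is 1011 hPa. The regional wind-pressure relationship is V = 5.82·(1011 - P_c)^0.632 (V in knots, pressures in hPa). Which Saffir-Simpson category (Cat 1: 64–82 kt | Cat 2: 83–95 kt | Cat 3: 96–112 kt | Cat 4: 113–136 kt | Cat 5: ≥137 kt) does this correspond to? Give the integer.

ΔP = 1011 − 897 = 114 hPa.
V ≈ 5.82 × 114^0.632 = 5.82 × 19.95 ≈ 116 kt.
116 kt falls in the Category 4 band.

4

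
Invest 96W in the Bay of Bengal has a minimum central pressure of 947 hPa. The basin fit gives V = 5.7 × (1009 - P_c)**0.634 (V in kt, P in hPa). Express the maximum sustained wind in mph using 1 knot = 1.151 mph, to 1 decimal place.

ΔP = 1009 − 947 = 62 hPa.
V ≈ 5.7 × 62^0.634 = 5.7 × 13.689 ≈ 78.028 kt.
78.028 × 1.151 ≈ 89.81 mph → 89.8 mph.

89.8 mph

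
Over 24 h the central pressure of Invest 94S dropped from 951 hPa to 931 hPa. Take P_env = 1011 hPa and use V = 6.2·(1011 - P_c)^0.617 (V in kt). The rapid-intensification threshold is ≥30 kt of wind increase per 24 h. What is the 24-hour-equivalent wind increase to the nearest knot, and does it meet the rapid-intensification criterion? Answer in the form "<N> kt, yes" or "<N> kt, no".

V₁: ΔP = 60, V ≈ 6.2 × 60^0.617 ≈ 77.54 kt.
V₂: ΔP = 80, V ≈ 6.2 × 80^0.617 ≈ 92.60 kt.
ΔV over 24 h = 15.06 kt → 24 h equivalent = 15.06 × 24/24 ≈ 15.06 kt.
15 kt < 30 kt ⇒ not rapid intensification.

15 kt, no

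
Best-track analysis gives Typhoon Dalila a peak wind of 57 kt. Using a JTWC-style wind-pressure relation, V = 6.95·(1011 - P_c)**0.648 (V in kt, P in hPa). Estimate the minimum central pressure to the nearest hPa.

ΔP = (V / 6.95)^(1/0.648) = (57/6.95)^1.543.
57/6.95 = 8.201; 8.201^1.543 ≈ 25.72 hPa.
P_c = 1011 − 25.72 = 985.28 ≈ 985 hPa.

985 hPa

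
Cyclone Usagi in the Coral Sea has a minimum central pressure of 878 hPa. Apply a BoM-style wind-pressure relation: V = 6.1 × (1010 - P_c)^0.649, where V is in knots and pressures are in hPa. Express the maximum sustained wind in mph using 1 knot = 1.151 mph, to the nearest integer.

167 mph

ΔP = 1010 − 878 = 132 hPa.
V ≈ 6.1 × 132^0.649 = 6.1 × 23.782 ≈ 145.072 kt.
145.072 × 1.151 ≈ 166.98 mph → 167 mph.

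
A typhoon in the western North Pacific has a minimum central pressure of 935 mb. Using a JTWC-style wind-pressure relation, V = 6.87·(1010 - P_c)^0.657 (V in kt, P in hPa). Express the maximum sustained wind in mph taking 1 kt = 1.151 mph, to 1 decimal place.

134.9 mph

ΔP = 1010 − 935 = 75 mb.
V ≈ 6.87 × 75^0.657 = 6.87 × 17.057 ≈ 117.185 kt.
117.185 × 1.151 ≈ 134.88 mph → 134.9 mph.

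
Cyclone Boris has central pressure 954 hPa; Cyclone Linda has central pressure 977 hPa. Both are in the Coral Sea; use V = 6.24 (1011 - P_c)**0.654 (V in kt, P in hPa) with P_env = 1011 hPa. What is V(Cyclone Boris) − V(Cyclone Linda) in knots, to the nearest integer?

25 kt

Cyclone Boris: ΔP = 57; V ≈ 6.24 × 57^0.654 ≈ 87.81 kt.
Cyclone Linda: ΔP = 34; V ≈ 6.24 × 34^0.654 ≈ 62.63 kt.
Difference ≈ 87.81 − 62.63 = 25.18 → 25 kt.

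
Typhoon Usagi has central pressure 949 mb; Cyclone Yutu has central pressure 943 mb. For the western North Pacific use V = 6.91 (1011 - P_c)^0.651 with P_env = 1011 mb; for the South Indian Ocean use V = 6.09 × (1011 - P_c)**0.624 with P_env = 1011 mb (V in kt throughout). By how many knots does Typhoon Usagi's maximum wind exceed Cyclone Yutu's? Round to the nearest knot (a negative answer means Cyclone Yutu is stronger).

Typhoon Usagi: ΔP = 62; V ≈ 6.91 × 62^0.651 ≈ 101.47 kt.
Cyclone Yutu: ΔP = 68; V ≈ 6.09 × 68^0.624 ≈ 84.74 kt.
Difference ≈ 101.47 − 84.74 = 16.73 → 17 kt.

17 kt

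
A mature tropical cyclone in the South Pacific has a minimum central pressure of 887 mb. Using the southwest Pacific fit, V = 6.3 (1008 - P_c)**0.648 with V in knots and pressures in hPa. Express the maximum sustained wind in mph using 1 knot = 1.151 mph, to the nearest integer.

ΔP = 1008 − 887 = 121 mb.
V ≈ 6.3 × 121^0.648 = 6.3 × 22.369 ≈ 140.924 kt.
140.924 × 1.151 ≈ 162.20 mph → 162 mph.

162 mph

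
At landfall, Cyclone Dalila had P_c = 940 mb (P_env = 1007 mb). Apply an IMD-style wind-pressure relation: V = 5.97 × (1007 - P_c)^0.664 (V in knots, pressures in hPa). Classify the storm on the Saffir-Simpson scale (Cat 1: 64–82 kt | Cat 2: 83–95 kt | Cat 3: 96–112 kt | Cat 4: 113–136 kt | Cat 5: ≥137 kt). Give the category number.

ΔP = 1007 − 940 = 67 mb.
V ≈ 5.97 × 67^0.664 = 5.97 × 16.31 ≈ 97 kt.
97 kt falls in the Category 3 band.

3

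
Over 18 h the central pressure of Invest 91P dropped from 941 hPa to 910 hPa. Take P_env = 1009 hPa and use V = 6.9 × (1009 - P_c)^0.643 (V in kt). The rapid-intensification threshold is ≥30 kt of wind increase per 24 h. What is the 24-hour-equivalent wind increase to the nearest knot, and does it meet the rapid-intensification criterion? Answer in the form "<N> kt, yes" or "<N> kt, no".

V₁: ΔP = 68, V ≈ 6.9 × 68^0.643 ≈ 104.03 kt.
V₂: ΔP = 99, V ≈ 6.9 × 99^0.643 ≈ 132.45 kt.
ΔV over 18 h = 28.42 kt → 24 h equivalent = 28.42 × 24/18 ≈ 37.89 kt.
38 kt ≥ 30 kt ⇒ rapid intensification.

38 kt, yes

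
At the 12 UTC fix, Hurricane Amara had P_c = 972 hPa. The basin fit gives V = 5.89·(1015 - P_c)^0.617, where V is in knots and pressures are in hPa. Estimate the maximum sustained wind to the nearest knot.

ΔP = 1015 − 972 = 43 hPa.
43^0.617 ≈ 10.182.
V ≈ 5.89 × 10.182 ≈ 60.0 kt.

60 kt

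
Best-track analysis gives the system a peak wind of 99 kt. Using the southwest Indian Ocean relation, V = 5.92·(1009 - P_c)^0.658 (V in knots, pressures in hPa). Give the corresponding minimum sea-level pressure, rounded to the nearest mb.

ΔP = (V / 5.92)^(1/0.658) = (99/5.92)^1.520.
99/5.92 = 16.723; 16.723^1.520 ≈ 72.30 mb.
P_c = 1009 − 72.30 = 936.70 ≈ 937 mb.

937 mb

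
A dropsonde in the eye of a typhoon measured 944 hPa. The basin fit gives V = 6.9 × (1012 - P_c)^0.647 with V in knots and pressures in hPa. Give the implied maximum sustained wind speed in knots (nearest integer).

ΔP = 1012 − 944 = 68 hPa.
68^0.647 ≈ 15.333.
V ≈ 6.9 × 15.333 ≈ 105.8 kt.

106 kt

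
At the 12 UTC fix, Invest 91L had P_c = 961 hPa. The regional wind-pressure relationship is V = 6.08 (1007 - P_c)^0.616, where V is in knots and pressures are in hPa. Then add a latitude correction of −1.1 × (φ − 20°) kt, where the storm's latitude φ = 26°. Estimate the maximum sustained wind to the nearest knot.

ΔP = 1007 − 961 = 46 hPa.
46^0.616 ≈ 10.574.
V ≈ 6.08 × 10.574 ≈ 64.3 kt.
Latitude correction: −1.1 × (26 − 20) = -6.6 kt.
Corrected V ≈ 57.7 kt → 58 kt.

58 kt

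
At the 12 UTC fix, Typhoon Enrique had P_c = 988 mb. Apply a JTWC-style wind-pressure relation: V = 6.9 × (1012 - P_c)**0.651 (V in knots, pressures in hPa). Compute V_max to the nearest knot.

55 kt

ΔP = 1012 − 988 = 24 mb.
24^0.651 ≈ 7.916.
V ≈ 6.9 × 7.916 ≈ 54.6 kt.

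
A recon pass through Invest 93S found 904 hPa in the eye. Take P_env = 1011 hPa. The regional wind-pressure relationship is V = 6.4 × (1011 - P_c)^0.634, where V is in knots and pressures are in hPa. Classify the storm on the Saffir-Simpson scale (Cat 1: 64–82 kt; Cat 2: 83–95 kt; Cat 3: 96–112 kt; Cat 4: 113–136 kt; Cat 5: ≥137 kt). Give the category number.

4

ΔP = 1011 − 904 = 107 hPa.
V ≈ 6.4 × 107^0.634 = 6.4 × 19.35 ≈ 124 kt.
124 kt falls in the Category 4 band.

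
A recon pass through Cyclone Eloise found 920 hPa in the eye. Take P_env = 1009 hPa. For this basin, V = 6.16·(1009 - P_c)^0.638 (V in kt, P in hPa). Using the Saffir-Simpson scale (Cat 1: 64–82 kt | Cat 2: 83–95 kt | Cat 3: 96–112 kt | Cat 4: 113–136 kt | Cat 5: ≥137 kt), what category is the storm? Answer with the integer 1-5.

3

ΔP = 1009 − 920 = 89 hPa.
V ≈ 6.16 × 89^0.638 = 6.16 × 17.53 ≈ 108 kt.
108 kt falls in the Category 3 band.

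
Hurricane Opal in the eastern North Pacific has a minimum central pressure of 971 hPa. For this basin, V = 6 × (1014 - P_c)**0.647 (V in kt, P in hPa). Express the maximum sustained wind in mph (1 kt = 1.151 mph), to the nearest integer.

79 mph

ΔP = 1014 − 971 = 43 hPa.
V ≈ 6 × 43^0.647 = 6 × 11.399 ≈ 68.392 kt.
68.392 × 1.151 ≈ 78.72 mph → 79 mph.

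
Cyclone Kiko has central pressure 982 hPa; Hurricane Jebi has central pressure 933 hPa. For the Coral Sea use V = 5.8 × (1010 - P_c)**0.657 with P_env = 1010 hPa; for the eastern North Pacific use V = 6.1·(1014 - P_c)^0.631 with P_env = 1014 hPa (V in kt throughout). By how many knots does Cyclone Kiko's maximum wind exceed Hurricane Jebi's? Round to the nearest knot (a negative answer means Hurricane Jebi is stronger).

-46 kt

Cyclone Kiko: ΔP = 28; V ≈ 5.8 × 28^0.657 ≈ 51.79 kt.
Hurricane Jebi: ΔP = 81; V ≈ 6.1 × 81^0.631 ≈ 97.63 kt.
Difference ≈ 51.79 − 97.63 = -45.84 → -46 kt.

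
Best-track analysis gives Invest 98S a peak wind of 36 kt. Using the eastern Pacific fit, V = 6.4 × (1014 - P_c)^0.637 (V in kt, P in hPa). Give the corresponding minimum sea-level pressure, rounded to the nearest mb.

999 mb

ΔP = (V / 6.4)^(1/0.637) = (36/6.4)^1.570.
36/6.4 = 5.625; 5.625^1.570 ≈ 15.05 mb.
P_c = 1014 − 15.05 = 998.95 ≈ 999 mb.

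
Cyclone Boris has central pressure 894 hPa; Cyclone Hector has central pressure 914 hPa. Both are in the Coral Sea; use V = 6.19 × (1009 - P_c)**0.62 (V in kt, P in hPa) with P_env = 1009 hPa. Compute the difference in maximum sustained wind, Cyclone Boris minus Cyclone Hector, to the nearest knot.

13 kt

Cyclone Boris: ΔP = 115; V ≈ 6.19 × 115^0.62 ≈ 117.31 kt.
Cyclone Hector: ΔP = 95; V ≈ 6.19 × 95^0.62 ≈ 104.20 kt.
Difference ≈ 117.31 − 104.20 = 13.11 → 13 kt.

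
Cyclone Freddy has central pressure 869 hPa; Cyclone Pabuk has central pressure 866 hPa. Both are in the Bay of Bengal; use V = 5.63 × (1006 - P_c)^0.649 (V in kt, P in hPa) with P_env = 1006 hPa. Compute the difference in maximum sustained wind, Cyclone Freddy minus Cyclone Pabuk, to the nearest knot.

Cyclone Freddy: ΔP = 137; V ≈ 5.63 × 137^0.649 ≈ 137.16 kt.
Cyclone Pabuk: ΔP = 140; V ≈ 5.63 × 140^0.649 ≈ 139.11 kt.
Difference ≈ 137.16 − 139.11 = -1.95 → -2 kt.

-2 kt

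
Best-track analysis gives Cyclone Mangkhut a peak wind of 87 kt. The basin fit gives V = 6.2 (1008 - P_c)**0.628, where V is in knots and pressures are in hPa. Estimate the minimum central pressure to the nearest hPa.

941 hPa

ΔP = (V / 6.2)^(1/0.628) = (87/6.2)^1.592.
87/6.2 = 14.032; 14.032^1.592 ≈ 67.09 hPa.
P_c = 1008 − 67.09 = 940.91 ≈ 941 hPa.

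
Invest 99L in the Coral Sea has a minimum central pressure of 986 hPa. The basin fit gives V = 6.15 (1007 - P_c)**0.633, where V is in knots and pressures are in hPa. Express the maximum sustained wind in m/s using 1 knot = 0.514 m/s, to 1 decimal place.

21.7 m/s

ΔP = 1007 − 986 = 21 hPa.
V ≈ 6.15 × 21^0.633 = 6.15 × 6.870 ≈ 42.251 kt.
42.251 × 0.514 ≈ 21.72 m/s → 21.7 m/s.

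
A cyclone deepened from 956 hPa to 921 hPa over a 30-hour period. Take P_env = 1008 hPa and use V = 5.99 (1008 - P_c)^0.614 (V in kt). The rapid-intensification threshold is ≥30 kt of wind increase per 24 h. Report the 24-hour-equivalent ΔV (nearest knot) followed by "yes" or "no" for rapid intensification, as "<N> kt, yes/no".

20 kt, no

V₁: ΔP = 52, V ≈ 5.99 × 52^0.614 ≈ 67.77 kt.
V₂: ΔP = 87, V ≈ 5.99 × 87^0.614 ≈ 92.96 kt.
ΔV over 30 h = 25.19 kt → 24 h equivalent = 25.19 × 24/30 ≈ 20.15 kt.
20 kt < 30 kt ⇒ not rapid intensification.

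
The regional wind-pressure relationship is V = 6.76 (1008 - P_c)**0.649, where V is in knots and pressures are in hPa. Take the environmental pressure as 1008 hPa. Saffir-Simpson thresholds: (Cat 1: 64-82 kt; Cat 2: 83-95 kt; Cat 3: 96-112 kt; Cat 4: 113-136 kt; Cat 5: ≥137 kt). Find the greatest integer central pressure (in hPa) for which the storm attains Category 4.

931 hPa

Category 4 begins at V = 113 kt.
Required ΔP = (113/6.76)^(1/0.649) = 16.716^1.541 ≈ 76.67 hPa.
P_c ≤ 1008 − 76.67 = 931.33, so the highest integer P_c is 931 hPa.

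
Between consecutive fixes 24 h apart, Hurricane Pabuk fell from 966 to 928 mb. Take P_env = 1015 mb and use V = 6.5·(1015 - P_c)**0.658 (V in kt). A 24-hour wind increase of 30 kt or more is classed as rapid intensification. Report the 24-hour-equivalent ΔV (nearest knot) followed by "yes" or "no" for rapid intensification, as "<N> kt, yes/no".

39 kt, yes

V₁: ΔP = 49, V ≈ 6.5 × 49^0.658 ≈ 84.15 kt.
V₂: ΔP = 87, V ≈ 6.5 × 87^0.658 ≈ 122.78 kt.
ΔV over 24 h = 38.63 kt → 24 h equivalent = 38.63 × 24/24 ≈ 38.63 kt.
39 kt ≥ 30 kt ⇒ rapid intensification.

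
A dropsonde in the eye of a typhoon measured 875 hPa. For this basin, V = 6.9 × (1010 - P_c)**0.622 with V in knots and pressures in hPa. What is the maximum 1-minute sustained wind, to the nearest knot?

ΔP = 1010 − 875 = 135 hPa.
135^0.622 ≈ 21.138.
V ≈ 6.9 × 21.138 ≈ 145.9 kt.

146 kt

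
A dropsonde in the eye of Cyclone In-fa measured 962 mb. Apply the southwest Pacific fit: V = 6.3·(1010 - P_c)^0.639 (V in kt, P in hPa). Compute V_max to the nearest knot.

75 kt

ΔP = 1010 − 962 = 48 mb.
48^0.639 ≈ 11.866.
V ≈ 6.3 × 11.866 ≈ 74.8 kt.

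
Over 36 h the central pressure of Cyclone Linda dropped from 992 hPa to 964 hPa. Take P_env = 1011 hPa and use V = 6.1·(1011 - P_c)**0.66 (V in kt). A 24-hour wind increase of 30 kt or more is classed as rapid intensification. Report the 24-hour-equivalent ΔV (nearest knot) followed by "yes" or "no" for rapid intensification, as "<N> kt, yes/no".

V₁: ΔP = 19, V ≈ 6.1 × 19^0.66 ≈ 42.59 kt.
V₂: ΔP = 47, V ≈ 6.1 × 47^0.66 ≈ 77.43 kt.
ΔV over 36 h = 34.84 kt → 24 h equivalent = 34.84 × 24/36 ≈ 23.23 kt.
23 kt < 30 kt ⇒ not rapid intensification.

23 kt, no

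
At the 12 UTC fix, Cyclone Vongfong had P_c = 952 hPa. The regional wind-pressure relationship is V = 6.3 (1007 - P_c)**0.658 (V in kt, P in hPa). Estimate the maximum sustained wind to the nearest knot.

88 kt

ΔP = 1007 − 952 = 55 hPa.
55^0.658 ≈ 13.969.
V ≈ 6.3 × 13.969 ≈ 88.0 kt.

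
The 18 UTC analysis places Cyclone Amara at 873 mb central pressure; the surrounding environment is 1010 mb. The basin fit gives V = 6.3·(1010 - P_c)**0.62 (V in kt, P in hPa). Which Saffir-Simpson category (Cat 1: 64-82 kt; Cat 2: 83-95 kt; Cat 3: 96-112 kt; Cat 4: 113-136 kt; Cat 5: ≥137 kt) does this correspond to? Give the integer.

ΔP = 1010 − 873 = 137 mb.
V ≈ 6.3 × 137^0.62 = 6.3 × 21.12 ≈ 133 kt.
133 kt falls in the Category 4 band.

4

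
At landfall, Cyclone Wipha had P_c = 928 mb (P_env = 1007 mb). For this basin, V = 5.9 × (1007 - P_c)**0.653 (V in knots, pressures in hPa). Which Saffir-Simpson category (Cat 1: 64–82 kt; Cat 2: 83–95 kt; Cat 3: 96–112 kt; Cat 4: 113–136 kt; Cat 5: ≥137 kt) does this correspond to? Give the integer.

3

ΔP = 1007 − 928 = 79 mb.
V ≈ 5.9 × 79^0.653 = 5.9 × 17.34 ≈ 102 kt.
102 kt falls in the Category 3 band.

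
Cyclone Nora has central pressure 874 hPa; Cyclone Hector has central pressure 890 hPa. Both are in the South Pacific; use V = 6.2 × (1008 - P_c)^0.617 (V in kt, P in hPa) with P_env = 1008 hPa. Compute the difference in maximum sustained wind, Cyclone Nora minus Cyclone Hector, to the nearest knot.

Cyclone Nora: ΔP = 134; V ≈ 6.2 × 134^0.617 ≈ 127.30 kt.
Cyclone Hector: ΔP = 118; V ≈ 6.2 × 118^0.617 ≈ 117.69 kt.
Difference ≈ 127.30 − 117.69 = 9.61 → 10 kt.

10 kt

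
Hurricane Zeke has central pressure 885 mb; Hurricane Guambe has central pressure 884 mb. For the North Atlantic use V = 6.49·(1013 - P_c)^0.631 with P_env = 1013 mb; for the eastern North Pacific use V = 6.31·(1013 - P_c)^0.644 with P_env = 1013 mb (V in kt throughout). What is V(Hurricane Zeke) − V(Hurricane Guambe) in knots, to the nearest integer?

-6 kt

Hurricane Zeke: ΔP = 128; V ≈ 6.49 × 128^0.631 ≈ 138.64 kt.
Hurricane Guambe: ΔP = 129; V ≈ 6.31 × 129^0.644 ≈ 144.29 kt.
Difference ≈ 138.64 − 144.29 = -5.65 → -6 kt.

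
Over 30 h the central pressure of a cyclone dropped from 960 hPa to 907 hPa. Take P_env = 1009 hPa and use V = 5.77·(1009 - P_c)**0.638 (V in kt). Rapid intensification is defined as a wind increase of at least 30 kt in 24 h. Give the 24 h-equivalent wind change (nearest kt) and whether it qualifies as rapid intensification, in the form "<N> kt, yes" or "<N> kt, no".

V₁: ΔP = 49, V ≈ 5.77 × 49^0.638 ≈ 69.11 kt.
V₂: ΔP = 102, V ≈ 5.77 × 102^0.638 ≈ 110.32 kt.
ΔV over 30 h = 41.21 kt → 24 h equivalent = 41.21 × 24/30 ≈ 32.97 kt.
33 kt ≥ 30 kt ⇒ rapid intensification.

33 kt, yes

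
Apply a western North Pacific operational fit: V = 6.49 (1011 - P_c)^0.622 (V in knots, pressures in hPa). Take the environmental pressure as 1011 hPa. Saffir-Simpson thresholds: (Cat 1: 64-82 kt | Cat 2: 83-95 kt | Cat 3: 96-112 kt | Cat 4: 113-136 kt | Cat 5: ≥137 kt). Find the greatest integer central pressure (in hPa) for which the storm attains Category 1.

971 hPa

Category 1 begins at V = 64 kt.
Required ΔP = (64/6.49)^(1/0.622) = 9.861^1.608 ≈ 39.62 hPa.
P_c ≤ 1011 − 39.62 = 971.38, so the highest integer P_c is 971 hPa.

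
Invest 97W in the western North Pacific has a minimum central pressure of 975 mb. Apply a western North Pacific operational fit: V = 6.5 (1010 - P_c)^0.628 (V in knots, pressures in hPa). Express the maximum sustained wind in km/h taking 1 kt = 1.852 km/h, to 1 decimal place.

112.3 km/h

ΔP = 1010 − 975 = 35 mb.
V ≈ 6.5 × 35^0.628 = 6.5 × 9.326 ≈ 60.616 kt.
60.616 × 1.852 ≈ 112.26 km/h → 112.3 km/h.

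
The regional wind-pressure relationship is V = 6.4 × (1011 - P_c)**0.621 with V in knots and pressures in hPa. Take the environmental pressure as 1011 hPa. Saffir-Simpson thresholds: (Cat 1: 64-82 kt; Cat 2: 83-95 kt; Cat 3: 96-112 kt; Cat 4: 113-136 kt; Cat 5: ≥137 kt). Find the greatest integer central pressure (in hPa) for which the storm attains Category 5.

Category 5 begins at V = 137 kt.
Required ΔP = (137/6.4)^(1/0.621) = 21.406^1.610 ≈ 138.86 hPa.
P_c ≤ 1011 − 138.86 = 872.14, so the highest integer P_c is 872 hPa.

872 hPa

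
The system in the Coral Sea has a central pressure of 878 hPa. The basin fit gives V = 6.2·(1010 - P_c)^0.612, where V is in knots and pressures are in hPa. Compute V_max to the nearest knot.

123 kt

ΔP = 1010 − 878 = 132 hPa.
132^0.612 ≈ 19.851.
V ≈ 6.2 × 19.851 ≈ 123.1 kt.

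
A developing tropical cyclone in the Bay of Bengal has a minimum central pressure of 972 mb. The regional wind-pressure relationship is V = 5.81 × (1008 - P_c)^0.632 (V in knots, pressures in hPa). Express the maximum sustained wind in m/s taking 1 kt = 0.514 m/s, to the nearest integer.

29 m/s

ΔP = 1008 − 972 = 36 mb.
V ≈ 5.81 × 36^0.632 = 5.81 × 9.629 ≈ 55.945 kt.
55.945 × 0.514 ≈ 28.76 m/s → 29 m/s.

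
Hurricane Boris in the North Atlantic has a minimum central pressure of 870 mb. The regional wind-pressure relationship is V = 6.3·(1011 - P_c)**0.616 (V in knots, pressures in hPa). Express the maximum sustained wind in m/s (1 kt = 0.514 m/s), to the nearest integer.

ΔP = 1011 − 870 = 141 mb.
V ≈ 6.3 × 141^0.616 = 6.3 × 21.082 ≈ 132.819 kt.
132.819 × 0.514 ≈ 68.27 m/s → 68 m/s.

68 m/s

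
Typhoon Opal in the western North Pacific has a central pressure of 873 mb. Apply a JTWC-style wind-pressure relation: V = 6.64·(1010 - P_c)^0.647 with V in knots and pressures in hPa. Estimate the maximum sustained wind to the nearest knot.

ΔP = 1010 − 873 = 137 mb.
137^0.647 ≈ 24.124.
V ≈ 6.64 × 24.124 ≈ 160.2 kt.

160 kt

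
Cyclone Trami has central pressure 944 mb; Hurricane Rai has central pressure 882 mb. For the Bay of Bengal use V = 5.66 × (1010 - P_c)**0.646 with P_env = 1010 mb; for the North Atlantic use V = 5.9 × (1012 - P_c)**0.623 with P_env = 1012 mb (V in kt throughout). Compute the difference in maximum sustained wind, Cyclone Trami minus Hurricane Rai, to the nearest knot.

-38 kt

Cyclone Trami: ΔP = 66; V ≈ 5.66 × 66^0.646 ≈ 84.77 kt.
Hurricane Rai: ΔP = 130; V ≈ 5.9 × 130^0.623 ≈ 122.42 kt.
Difference ≈ 84.77 − 122.42 = -37.65 → -38 kt.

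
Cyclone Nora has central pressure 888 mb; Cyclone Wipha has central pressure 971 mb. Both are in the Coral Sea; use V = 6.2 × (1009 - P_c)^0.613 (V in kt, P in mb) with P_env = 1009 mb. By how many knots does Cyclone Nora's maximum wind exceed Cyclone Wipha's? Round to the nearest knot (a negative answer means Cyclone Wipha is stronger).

60 kt

Cyclone Nora: ΔP = 121; V ≈ 6.2 × 121^0.613 ≈ 117.26 kt.
Cyclone Wipha: ΔP = 38; V ≈ 6.2 × 38^0.613 ≈ 57.65 kt.
Difference ≈ 117.26 − 57.65 = 59.61 → 60 kt.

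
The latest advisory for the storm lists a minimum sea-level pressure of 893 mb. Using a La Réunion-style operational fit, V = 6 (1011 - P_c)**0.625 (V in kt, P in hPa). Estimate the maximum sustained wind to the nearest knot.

118 kt

ΔP = 1011 − 893 = 118 mb.
118^0.625 ≈ 19.721.
V ≈ 6 × 19.721 ≈ 118.3 kt.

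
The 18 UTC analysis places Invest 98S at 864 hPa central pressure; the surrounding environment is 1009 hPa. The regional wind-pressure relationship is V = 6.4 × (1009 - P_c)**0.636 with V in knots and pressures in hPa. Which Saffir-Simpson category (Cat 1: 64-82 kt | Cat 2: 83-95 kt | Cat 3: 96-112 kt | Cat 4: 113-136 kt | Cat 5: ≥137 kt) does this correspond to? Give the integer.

ΔP = 1009 − 864 = 145 hPa.
V ≈ 6.4 × 145^0.636 = 6.4 × 23.69 ≈ 152 kt.
152 kt falls in the Category 5 band.

5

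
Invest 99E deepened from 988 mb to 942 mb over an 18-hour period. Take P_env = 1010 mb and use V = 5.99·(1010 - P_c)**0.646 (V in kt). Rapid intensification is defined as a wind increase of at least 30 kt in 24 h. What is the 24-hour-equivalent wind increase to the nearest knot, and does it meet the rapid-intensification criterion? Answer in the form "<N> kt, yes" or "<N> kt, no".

V₁: ΔP = 22, V ≈ 5.99 × 22^0.646 ≈ 44.12 kt.
V₂: ΔP = 68, V ≈ 5.99 × 68^0.646 ≈ 91.46 kt.
ΔV over 18 h = 47.34 kt → 24 h equivalent = 47.34 × 24/18 ≈ 63.12 kt.
63 kt ≥ 30 kt ⇒ rapid intensification.

63 kt, yes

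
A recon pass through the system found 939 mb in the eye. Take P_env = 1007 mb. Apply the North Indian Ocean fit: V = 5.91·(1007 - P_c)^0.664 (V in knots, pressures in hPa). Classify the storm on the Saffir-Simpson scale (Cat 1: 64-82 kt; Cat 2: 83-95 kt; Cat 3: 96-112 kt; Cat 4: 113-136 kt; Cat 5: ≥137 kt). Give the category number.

ΔP = 1007 − 939 = 68 mb.
V ≈ 5.91 × 68^0.664 = 5.91 × 16.47 ≈ 97 kt.
97 kt falls in the Category 3 band.

3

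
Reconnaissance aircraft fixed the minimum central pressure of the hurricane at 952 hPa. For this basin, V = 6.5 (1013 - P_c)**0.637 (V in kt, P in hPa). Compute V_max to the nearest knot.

ΔP = 1013 − 952 = 61 hPa.
61^0.637 ≈ 13.717.
V ≈ 6.5 × 13.717 ≈ 89.2 kt.

89 kt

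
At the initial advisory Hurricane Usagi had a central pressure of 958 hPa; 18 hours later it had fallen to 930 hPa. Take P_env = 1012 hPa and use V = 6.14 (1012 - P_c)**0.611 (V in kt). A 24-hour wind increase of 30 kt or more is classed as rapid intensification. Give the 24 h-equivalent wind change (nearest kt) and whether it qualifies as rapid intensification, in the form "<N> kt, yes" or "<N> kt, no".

27 kt, no

V₁: ΔP = 54, V ≈ 6.14 × 54^0.611 ≈ 70.25 kt.
V₂: ΔP = 82, V ≈ 6.14 × 82^0.611 ≈ 90.68 kt.
ΔV over 18 h = 20.43 kt → 24 h equivalent = 20.43 × 24/18 ≈ 27.24 kt.
27 kt < 30 kt ⇒ not rapid intensification.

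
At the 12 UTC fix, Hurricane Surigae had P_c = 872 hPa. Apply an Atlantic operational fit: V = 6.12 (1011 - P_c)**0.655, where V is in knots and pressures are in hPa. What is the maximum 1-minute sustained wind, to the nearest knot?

155 kt

ΔP = 1011 − 872 = 139 hPa.
139^0.655 ≈ 25.332.
V ≈ 6.12 × 25.332 ≈ 155.0 kt.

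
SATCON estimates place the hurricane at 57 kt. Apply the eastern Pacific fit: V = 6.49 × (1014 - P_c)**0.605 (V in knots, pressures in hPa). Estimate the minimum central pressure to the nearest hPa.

ΔP = (V / 6.49)^(1/0.605) = (57/6.49)^1.653.
57/6.49 = 8.783; 8.783^1.653 ≈ 36.28 hPa.
P_c = 1014 − 36.28 = 977.72 ≈ 978 hPa.

978 hPa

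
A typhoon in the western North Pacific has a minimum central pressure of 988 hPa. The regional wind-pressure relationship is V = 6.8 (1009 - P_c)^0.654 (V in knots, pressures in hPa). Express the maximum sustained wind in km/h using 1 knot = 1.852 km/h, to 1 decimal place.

92.2 km/h

ΔP = 1009 − 988 = 21 hPa.
V ≈ 6.8 × 21^0.654 = 6.8 × 7.324 ≈ 49.801 kt.
49.801 × 1.852 ≈ 92.23 km/h → 92.2 km/h.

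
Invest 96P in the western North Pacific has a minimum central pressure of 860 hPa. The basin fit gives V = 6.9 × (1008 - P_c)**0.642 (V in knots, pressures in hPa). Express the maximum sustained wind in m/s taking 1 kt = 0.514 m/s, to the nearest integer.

ΔP = 1008 − 860 = 148 hPa.
V ≈ 6.9 × 148^0.642 = 6.9 × 24.735 ≈ 170.670 kt.
170.670 × 0.514 ≈ 87.72 m/s → 88 m/s.

88 m/s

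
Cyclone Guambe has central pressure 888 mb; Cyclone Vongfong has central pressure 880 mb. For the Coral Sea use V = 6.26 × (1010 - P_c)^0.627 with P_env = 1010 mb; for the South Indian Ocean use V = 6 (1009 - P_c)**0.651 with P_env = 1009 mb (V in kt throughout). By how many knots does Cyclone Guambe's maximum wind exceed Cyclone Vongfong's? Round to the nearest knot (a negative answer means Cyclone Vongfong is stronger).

Cyclone Guambe: ΔP = 122; V ≈ 6.26 × 122^0.627 ≈ 127.27 kt.
Cyclone Vongfong: ΔP = 129; V ≈ 6 × 129^0.651 ≈ 141.95 kt.
Difference ≈ 127.27 − 141.95 = -14.68 → -15 kt.

-15 kt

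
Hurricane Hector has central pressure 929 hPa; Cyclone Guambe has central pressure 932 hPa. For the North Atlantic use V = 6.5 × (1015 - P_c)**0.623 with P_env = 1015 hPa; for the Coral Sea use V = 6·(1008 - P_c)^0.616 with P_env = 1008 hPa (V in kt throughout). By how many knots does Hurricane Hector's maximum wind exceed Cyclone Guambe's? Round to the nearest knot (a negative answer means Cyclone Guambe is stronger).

Hurricane Hector: ΔP = 86; V ≈ 6.5 × 86^0.623 ≈ 104.26 kt.
Cyclone Guambe: ΔP = 76; V ≈ 6 × 76^0.616 ≈ 86.44 kt.
Difference ≈ 104.26 − 86.44 = 17.82 → 18 kt.

18 kt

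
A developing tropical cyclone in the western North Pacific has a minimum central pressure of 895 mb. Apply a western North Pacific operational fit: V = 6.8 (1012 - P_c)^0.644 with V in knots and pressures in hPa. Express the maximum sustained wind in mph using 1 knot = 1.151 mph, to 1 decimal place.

ΔP = 1012 − 895 = 117 mb.
V ≈ 6.8 × 117^0.644 = 6.8 × 21.474 ≈ 146.023 kt.
146.023 × 1.151 ≈ 168.07 mph → 168.1 mph.

168.1 mph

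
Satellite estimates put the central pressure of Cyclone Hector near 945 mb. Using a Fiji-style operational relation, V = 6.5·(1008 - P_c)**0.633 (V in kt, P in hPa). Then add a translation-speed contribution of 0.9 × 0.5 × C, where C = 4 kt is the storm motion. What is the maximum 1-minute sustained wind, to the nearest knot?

ΔP = 1008 − 945 = 63 mb.
63^0.633 ≈ 13.772.
V ≈ 6.5 × 13.772 ≈ 89.5 kt.
Translation term: 0.9 × 0.5 × 4 = 1.8 kt.
Corrected V ≈ 91.3 kt → 91 kt.

91 kt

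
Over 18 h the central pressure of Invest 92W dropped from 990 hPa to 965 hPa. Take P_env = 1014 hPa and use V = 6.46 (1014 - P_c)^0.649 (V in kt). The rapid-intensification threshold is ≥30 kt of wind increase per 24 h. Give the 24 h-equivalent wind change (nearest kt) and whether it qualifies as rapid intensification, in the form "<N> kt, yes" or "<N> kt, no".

V₁: ΔP = 24, V ≈ 6.46 × 24^0.649 ≈ 50.81 kt.
V₂: ΔP = 49, V ≈ 6.46 × 49^0.649 ≈ 80.76 kt.
ΔV over 18 h = 29.95 kt → 24 h equivalent = 29.95 × 24/18 ≈ 39.93 kt.
40 kt ≥ 30 kt ⇒ rapid intensification.

40 kt, yes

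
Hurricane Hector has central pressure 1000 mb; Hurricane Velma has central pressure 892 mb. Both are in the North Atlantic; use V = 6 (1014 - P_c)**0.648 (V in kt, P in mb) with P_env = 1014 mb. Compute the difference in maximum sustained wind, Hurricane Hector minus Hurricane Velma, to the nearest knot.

-102 kt

Hurricane Hector: ΔP = 14; V ≈ 6 × 14^0.648 ≈ 33.18 kt.
Hurricane Velma: ΔP = 122; V ≈ 6 × 122^0.648 ≈ 134.93 kt.
Difference ≈ 33.18 − 134.93 = -101.75 → -102 kt.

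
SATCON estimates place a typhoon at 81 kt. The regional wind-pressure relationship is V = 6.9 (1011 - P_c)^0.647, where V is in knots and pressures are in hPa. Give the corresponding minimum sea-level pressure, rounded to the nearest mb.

966 mb

ΔP = (V / 6.9)^(1/0.647) = (81/6.9)^1.546.
81/6.9 = 11.739; 11.739^1.546 ≈ 45.00 mb.
P_c = 1011 − 45.00 = 966.00 ≈ 966 mb.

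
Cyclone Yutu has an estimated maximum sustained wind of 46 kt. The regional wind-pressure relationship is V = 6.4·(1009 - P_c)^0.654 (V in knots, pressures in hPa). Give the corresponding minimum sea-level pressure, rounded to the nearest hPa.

989 hPa

ΔP = (V / 6.4)^(1/0.654) = (46/6.4)^1.529.
46/6.4 = 7.188; 7.188^1.529 ≈ 20.41 hPa.
P_c = 1009 − 20.41 = 988.59 ≈ 989 hPa.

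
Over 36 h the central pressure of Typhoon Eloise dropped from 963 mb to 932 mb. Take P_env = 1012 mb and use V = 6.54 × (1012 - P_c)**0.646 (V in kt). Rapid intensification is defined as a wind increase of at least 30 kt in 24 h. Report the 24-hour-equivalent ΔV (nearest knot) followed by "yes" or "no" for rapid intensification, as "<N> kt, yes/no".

V₁: ΔP = 49, V ≈ 6.54 × 49^0.646 ≈ 80.81 kt.
V₂: ΔP = 80, V ≈ 6.54 × 80^0.646 ≈ 110.91 kt.
ΔV over 36 h = 30.10 kt → 24 h equivalent = 30.10 × 24/36 ≈ 20.07 kt.
20 kt < 30 kt ⇒ not rapid intensification.

20 kt, no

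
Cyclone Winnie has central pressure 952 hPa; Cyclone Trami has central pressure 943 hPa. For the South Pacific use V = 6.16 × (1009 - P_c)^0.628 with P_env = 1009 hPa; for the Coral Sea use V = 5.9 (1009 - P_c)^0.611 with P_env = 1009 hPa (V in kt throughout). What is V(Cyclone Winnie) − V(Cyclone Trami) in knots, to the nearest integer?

Cyclone Winnie: ΔP = 57; V ≈ 6.16 × 57^0.628 ≈ 78.03 kt.
Cyclone Trami: ΔP = 66; V ≈ 5.9 × 66^0.611 ≈ 76.31 kt.
Difference ≈ 78.03 − 76.31 = 1.72 → 2 kt.

2 kt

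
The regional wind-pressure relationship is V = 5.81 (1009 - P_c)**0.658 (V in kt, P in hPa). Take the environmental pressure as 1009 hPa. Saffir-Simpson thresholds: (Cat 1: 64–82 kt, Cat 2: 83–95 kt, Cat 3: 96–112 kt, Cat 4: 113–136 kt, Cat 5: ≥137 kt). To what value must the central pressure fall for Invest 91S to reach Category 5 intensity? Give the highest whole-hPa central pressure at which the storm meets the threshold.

887 hPa

Category 5 begins at V = 137 kt.
Required ΔP = (137/5.81)^(1/0.658) = 23.580^1.520 ≈ 121.88 hPa.
P_c ≤ 1009 − 121.88 = 887.12, so the highest integer P_c is 887 hPa.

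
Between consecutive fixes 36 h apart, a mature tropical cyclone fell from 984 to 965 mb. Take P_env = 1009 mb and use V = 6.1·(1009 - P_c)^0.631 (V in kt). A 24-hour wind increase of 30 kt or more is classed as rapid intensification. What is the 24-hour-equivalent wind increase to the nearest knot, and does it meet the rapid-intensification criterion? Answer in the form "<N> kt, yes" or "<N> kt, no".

V₁: ΔP = 25, V ≈ 6.1 × 25^0.631 ≈ 46.50 kt.
V₂: ΔP = 44, V ≈ 6.1 × 44^0.631 ≈ 66.43 kt.
ΔV over 36 h = 19.93 kt → 24 h equivalent = 19.93 × 24/36 ≈ 13.29 kt.
13 kt < 30 kt ⇒ not rapid intensification.

13 kt, no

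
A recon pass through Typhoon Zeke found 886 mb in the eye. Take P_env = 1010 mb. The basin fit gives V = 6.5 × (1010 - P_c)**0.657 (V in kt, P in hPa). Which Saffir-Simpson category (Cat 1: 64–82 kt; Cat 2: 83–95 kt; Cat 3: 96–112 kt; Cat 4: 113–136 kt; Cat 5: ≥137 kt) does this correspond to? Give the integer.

5

ΔP = 1010 − 886 = 124 mb.
V ≈ 6.5 × 124^0.657 = 6.5 × 23.73 ≈ 154 kt.
154 kt falls in the Category 5 band.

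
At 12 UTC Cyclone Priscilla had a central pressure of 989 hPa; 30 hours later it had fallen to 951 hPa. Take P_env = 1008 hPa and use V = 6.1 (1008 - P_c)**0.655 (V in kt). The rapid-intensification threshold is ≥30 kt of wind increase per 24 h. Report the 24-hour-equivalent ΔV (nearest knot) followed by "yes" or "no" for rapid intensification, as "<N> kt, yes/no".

35 kt, yes

V₁: ΔP = 19, V ≈ 6.1 × 19^0.655 ≈ 41.97 kt.
V₂: ΔP = 57, V ≈ 6.1 × 57^0.655 ≈ 86.18 kt.
ΔV over 30 h = 44.21 kt → 24 h equivalent = 44.21 × 24/30 ≈ 35.37 kt.
35 kt ≥ 30 kt ⇒ rapid intensification.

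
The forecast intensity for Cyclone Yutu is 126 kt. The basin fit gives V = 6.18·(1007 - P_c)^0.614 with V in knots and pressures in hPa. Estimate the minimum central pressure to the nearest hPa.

ΔP = (V / 6.18)^(1/0.614) = (126/6.18)^1.629.
126/6.18 = 20.388; 20.388^1.629 ≈ 135.69 hPa.
P_c = 1007 − 135.69 = 871.31 ≈ 871 hPa.

871 hPa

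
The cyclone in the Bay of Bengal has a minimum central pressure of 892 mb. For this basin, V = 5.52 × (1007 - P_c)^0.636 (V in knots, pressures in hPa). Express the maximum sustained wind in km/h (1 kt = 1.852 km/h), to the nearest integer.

209 km/h

ΔP = 1007 − 892 = 115 mb.
V ≈ 5.52 × 115^0.636 = 5.52 × 20.446 ≈ 112.861 kt.
112.861 × 1.852 ≈ 209.02 km/h → 209 km/h.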